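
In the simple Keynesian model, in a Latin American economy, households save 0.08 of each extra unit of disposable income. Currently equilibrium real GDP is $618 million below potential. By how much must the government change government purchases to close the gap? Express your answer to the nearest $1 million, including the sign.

+$49 million

MPC = 1 − MPS = 1 − 0.08 = 0.92.
Spending multiplier = 1/(1 − MPC) = 1/(1 − 0.92) = 1/0.08 = 12.5.
Need ΔY = +$618 million, so ΔG = ΔY/k = (+$618 million) × 0.08 ≈ +$49 million.
The government should increase government purchases by $49 million.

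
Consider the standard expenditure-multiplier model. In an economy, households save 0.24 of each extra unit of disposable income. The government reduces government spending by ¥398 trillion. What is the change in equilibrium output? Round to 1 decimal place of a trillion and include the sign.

−¥1,658.3 trillion

MPC = 1 − MPS = 1 − 0.24 = 0.76.
Government-spending multiplier = 1/(1 − MPC) = 1/(1 − 0.76) = 1/0.24 ≈ 4.167.
ΔY = k × ΔG = (−¥398 trillion) / 0.24 ≈ −¥1,658.3 trillion.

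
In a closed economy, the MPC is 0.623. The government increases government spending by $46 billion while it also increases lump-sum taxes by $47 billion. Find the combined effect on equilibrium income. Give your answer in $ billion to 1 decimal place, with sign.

+$44.3 billion

Expenditure multiplier = 1/(1 − MPC) = 1/(1 − 0.623) = 1/0.377 ≈ 2.653.
ΔG contributes k·ΔG = (+$46 billion) / 0.377 ≈ +$122 billion.
ΔT of +$47 billion changes first-round spending by −c·ΔT = −$29.281 billion, contributing k·(−c·ΔT) = (−$29.281 billion) / 0.377 ≈ −$77.7 billion.
Net ΔY = k(ΔG − c·ΔT) = (+$16.719 billion) / 0.377 ≈ +$44.3 billion.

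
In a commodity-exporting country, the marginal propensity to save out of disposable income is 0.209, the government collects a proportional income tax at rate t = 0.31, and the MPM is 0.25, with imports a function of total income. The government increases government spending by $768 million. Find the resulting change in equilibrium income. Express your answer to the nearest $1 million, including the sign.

+$1,091 million

MPC = 1 − MPS = 1 − 0.209 = 0.791.
Spending multiplier = 1/(1 − c(1−t) + m) = 1/(1 − 0.791×0.69 + 0.25) = 1/0.70421 ≈ 1.42.
ΔY = k × ΔG = (+$768 million) / 0.70421 ≈ +$1,091 million.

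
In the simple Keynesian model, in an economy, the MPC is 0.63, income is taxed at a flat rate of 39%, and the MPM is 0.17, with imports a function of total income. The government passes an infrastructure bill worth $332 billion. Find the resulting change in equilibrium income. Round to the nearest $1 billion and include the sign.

Expenditure multiplier = 1/(1 − c(1−t) + m) = 1/(1 − 0.63×0.61 + 0.17) = 1/0.7857 ≈ 1.273.
ΔY = k × ΔG = (+$332 billion) / 0.7857 ≈ +$423 billion.

+$423 billion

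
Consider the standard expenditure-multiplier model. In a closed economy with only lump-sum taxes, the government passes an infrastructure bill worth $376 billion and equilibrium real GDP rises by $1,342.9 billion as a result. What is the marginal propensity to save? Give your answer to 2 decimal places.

0.28

Implied spending multiplier k = ΔY/ΔG = 1,342.9/376 ≈ 3.5715.
Since k = 1/(1 − MPC), MPC = 1 − 1/k = 1 − ΔG/ΔY = 1 − 376/1,342.9 ≈ 0.72.
MPS = 1 − MPC = 0.28.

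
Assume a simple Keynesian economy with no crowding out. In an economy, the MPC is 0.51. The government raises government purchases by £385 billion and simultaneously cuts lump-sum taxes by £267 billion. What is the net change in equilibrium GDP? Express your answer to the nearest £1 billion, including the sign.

Expenditure multiplier = 1/(1 − MPC) = 1/(1 − 0.51) = 1/0.49 ≈ 2.041.
ΔG contributes k·ΔG = (+£385 billion) / 0.49 ≈ +£785.7 billion.
ΔT of −£267 billion changes first-round spending by −c·ΔT = +£136.17 billion, contributing k·(−c·ΔT) = (+£136.17 billion) / 0.49 ≈ +£277.9 billion.
Net ΔY = k(ΔG − c·ΔT) = (+£521.17 billion) / 0.49 ≈ +£1,064 billion.

+£1,064 billion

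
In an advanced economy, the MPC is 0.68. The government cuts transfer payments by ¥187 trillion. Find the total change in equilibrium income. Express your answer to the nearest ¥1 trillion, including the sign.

The transfer change shifts disposable income by −¥187 trillion, so first-round consumption changes by c·ΔTR = 0.68 × (−¥187 trillion) = −¥127.16 trillion.
Expenditure multiplier = 1/(1 − MPC) = 1/(1 − 0.68) = 1/0.32 = 3.125.
The transfer multiplier is c × k = 2.125, so ΔY = k × (c·ΔTR) = (−¥127.16 trillion) / 0.32 ≈ −¥397 trillion.

−¥397 trillion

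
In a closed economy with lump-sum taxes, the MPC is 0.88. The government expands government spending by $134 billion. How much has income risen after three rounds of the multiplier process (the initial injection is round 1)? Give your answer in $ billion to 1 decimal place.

$355.7 billion

Round 1 adds ΔG = $134 billion; each later round is MPC = 0.88 times the previous.
After 3 rounds: 134 + 117.92 + 103.7696 = ΔG·(1 − c^3)/(1 − c) = 134 × (1 − 0.681472)/0.12 ≈ $355.7 billion.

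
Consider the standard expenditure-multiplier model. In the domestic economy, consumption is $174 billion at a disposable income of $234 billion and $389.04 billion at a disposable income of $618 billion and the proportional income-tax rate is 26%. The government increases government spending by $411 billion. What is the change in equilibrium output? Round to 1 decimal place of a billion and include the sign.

+$701.8 billion

MPC = ΔC/ΔYd = (389.04 − 174)/(618 − 234) = 215.04/384 = 0.56.
Spending multiplier = 1/(1 − c(1−t)) = 1/(1 − 0.56×0.74) = 1/0.5856 ≈ 1.708.
ΔY = k × ΔG = (+$411 billion) / 0.5856 ≈ +$701.8 billion.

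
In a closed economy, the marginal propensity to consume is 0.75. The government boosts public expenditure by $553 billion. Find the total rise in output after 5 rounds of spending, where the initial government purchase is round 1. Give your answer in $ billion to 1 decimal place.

$1,687.1 billion

Round 1 adds ΔG = $553 billion; each later round is MPC = 0.75 times the previous.
After 5 rounds: 553 + 414.75 + 311.0625 + 233.296875 + 174.97265625 = ΔG·(1 − c^5)/(1 − c) = 553 × (1 − 0.2373046875)/0.25 ≈ $1,687.1 billion.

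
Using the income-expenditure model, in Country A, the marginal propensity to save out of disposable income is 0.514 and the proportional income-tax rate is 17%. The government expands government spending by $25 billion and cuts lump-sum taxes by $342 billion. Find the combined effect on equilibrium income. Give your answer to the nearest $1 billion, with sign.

+$320 billion

MPC = 1 − MPS = 1 − 0.514 = 0.486.
Expenditure multiplier = 1/(1 − c(1−t)) = 1/(1 − 0.486×0.83) = 1/0.59662 ≈ 1.676.
ΔG contributes k·ΔG = (+$25 billion) / 0.59662 ≈ +$41.9 billion.
ΔT of −$342 billion changes first-round spending by −c·ΔT = +$166.212 billion, contributing k·(−c·ΔT) = (+$166.212 billion) / 0.59662 ≈ +$278.6 billion.
Net ΔY = k(ΔG − c·ΔT) = (+$191.212 billion) / 0.59662 ≈ +$320 billion.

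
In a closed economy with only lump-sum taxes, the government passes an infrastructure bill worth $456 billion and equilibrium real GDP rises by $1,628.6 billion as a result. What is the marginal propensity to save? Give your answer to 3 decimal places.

0.280

Implied spending multiplier k = ΔY/ΔG = 1,628.6/456 ≈ 3.5715.
Since k = 1/(1 − MPC), MPC = 1 − 1/k = 1 − ΔG/ΔY = 1 − 456/1,628.6 ≈ 0.720.
MPS = 1 − MPC = 0.280.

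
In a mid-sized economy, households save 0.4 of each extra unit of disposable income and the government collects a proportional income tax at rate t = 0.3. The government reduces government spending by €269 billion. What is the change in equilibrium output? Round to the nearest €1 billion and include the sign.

MPC = 1 − MPS = 1 − 0.4 = 0.6.
Expenditure multiplier = 1/(1 − c(1−t)) = 1/(1 − 0.6×0.7) = 1/0.58 ≈ 1.724.
ΔY = k × ΔG = (−€269 billion) / 0.58 ≈ −€464 billion.

−€464 billion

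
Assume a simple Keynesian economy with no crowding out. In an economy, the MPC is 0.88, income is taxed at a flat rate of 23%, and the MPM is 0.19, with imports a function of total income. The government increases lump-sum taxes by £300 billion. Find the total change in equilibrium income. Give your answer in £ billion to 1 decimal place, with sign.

A lump-sum tax change of +£300 billion shifts disposable income by −£300 billion; first-round consumption changes by −c × ΔT = −0.88 × (+£300 billion) = −£264 billion.
Expenditure multiplier = 1/(1 − c(1−t) + m) = 1/(1 − 0.88×0.77 + 0.19) = 1/0.5124 ≈ 1.952.
The tax multiplier is −c × k ≈ −1.717, so ΔY = k × (−c·ΔT) = (−£264 billion) / 0.5124 ≈ −£515.2 billion.

−£515.2 billion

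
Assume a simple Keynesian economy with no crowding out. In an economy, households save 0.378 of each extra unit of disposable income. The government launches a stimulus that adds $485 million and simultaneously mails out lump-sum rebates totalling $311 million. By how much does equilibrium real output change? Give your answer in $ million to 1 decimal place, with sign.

+$1,794.8 million

MPC = 1 − MPS = 1 − 0.378 = 0.622.
Expenditure multiplier = 1/(1 − MPC) = 1/(1 − 0.622) = 1/0.378 ≈ 2.646.
ΔG contributes k·ΔG = (+$485 million) / 0.378 ≈ +$1,283.1 million.
ΔT of −$311 million changes first-round spending by −c·ΔT = +$193.442 million, contributing k·(−c·ΔT) = (+$193.442 million) / 0.378 ≈ +$511.8 million.
Net ΔY = k(ΔG − c·ΔT) = (+$678.442 million) / 0.378 ≈ +$1,794.8 million.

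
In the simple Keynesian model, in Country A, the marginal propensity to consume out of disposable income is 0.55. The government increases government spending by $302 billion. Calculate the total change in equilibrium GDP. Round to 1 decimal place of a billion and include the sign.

+$671.1 billion

Government-spending multiplier = 1/(1 − MPC) = 1/(1 − 0.55) = 1/0.45 ≈ 2.222.
ΔY = k × ΔG = (+$302 billion) / 0.45 ≈ +$671.1 billion.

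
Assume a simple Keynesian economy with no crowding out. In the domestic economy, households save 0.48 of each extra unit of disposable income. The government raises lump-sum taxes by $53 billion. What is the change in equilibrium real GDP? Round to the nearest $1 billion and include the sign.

−$57 billion

MPC = 1 − MPS = 1 − 0.48 = 0.52.
A lump-sum tax change of +$53 billion shifts disposable income by −$53 billion; first-round consumption changes by −c × ΔT = −0.52 × (+$53 billion) = −$27.56 billion.
Expenditure multiplier = 1/(1 − MPC) = 1/(1 − 0.52) = 1/0.48 ≈ 2.083.
The tax multiplier is −c × k ≈ −1.083, so ΔY = k × (−c·ΔT) = (−$27.56 billion) / 0.48 ≈ −$57 billion.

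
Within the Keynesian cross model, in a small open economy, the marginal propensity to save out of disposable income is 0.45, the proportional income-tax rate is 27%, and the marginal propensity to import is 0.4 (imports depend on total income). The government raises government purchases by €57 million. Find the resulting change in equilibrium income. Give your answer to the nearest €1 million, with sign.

MPC = 1 − MPS = 1 − 0.45 = 0.55.
Spending multiplier = 1/(1 − c(1−t) + m) = 1/(1 − 0.55×0.73 + 0.4) = 1/0.9985 ≈ 1.002.
ΔY = k × ΔG = (+€57 million) / 0.9985 ≈ +€57 million.

+€57 million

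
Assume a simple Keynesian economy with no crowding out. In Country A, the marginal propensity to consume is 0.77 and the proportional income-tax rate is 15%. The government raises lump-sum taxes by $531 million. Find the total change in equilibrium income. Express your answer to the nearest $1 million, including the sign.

A lump-sum tax change of +$531 million shifts disposable income by −$531 million; first-round consumption changes by −c × ΔT = −0.77 × (+$531 million) = −$408.87 million.
Expenditure multiplier = 1/(1 − c(1−t)) = 1/(1 − 0.77×0.85) = 1/0.3455 ≈ 2.894.
The tax multiplier is −c × k ≈ −2.229, so ΔY = k × (−c·ΔT) = (−$408.87 million) / 0.3455 ≈ −$1,183 million.

−$1,183 million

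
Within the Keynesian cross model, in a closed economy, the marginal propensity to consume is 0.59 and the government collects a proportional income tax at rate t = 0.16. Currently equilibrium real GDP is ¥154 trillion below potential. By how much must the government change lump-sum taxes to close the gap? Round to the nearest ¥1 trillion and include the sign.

Spending multiplier = 1/(1 − c(1−t)) = 1/(1 − 0.59×0.84) = 1/0.5044 ≈ 1.983.
Tax multiplier = −c·k = −0.59/0.5044 ≈ −1.17. Need ΔY = +¥154 trillion, so ΔT = ΔY/(−c·k) = −(+¥154 trillion) × 0.5044 / 0.59 ≈ −¥132 trillion.
The government should cut lump-sum taxes by ¥132 trillion.

−¥132 trillion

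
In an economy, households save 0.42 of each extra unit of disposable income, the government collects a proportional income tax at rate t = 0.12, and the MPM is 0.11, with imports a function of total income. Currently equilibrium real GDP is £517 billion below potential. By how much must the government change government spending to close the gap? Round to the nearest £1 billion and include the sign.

+£310 billion

MPC = 1 − MPS = 1 − 0.42 = 0.58.
Spending multiplier = 1/(1 − c(1−t) + m) = 1/(1 − 0.58×0.88 + 0.11) = 1/0.5996 ≈ 1.668.
Need ΔY = +£517 billion, so ΔG = ΔY/k = (+£517 billion) × 0.5996 ≈ +£310 billion.
The government should increase government spending by £310 billion.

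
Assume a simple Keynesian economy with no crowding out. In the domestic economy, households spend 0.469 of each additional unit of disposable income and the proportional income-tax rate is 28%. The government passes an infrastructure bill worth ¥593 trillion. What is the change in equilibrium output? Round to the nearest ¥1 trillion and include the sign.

Expenditure multiplier = 1/(1 − c(1−t)) = 1/(1 − 0.469×0.72) = 1/0.66232 ≈ 1.51.
ΔY = k × ΔG = (+¥593 trillion) / 0.66232 ≈ +¥895 trillion.

+¥895 trillion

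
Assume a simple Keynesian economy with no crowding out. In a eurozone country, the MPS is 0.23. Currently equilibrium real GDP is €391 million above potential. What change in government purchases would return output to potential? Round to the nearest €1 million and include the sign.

−€90 million

MPC = 1 − MPS = 1 − 0.23 = 0.77.
Spending multiplier = 1/(1 − MPC) = 1/(1 − 0.77) = 1/0.23 ≈ 4.348.
Need ΔY = −€391 million, so ΔG = ΔY/k = (−€391 million) × 0.23 ≈ −€90 million.
The government should cut government purchases by €90 million.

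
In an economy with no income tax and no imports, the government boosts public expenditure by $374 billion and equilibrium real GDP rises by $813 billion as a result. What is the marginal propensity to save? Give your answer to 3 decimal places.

Implied spending multiplier k = ΔY/ΔG = 813/374 ≈ 2.1738.
Since k = 1/(1 − MPC), MPC = 1 − 1/k = 1 − ΔG/ΔY = 1 − 374/813 ≈ 0.540.
MPS = 1 − MPC = 0.460.

0.460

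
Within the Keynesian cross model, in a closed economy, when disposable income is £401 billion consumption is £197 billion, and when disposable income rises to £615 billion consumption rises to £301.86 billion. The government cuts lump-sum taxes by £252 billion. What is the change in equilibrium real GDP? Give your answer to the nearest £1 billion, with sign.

MPC = ΔC/ΔYd = (301.86 − 197)/(615 − 401) = 104.86/214 = 0.49.
A lump-sum tax change of −£252 billion shifts disposable income by +£252 billion; first-round consumption changes by −c × ΔT = −0.49 × (−£252 billion) = +£123.48 billion.
Expenditure multiplier = 1/(1 − MPC) = 1/(1 − 0.49) = 1/0.51 ≈ 1.961.
The tax multiplier is −c × k ≈ −0.961, so ΔY = k × (−c·ΔT) = (+£123.48 billion) / 0.51 ≈ +£242 billion.

+£242 billion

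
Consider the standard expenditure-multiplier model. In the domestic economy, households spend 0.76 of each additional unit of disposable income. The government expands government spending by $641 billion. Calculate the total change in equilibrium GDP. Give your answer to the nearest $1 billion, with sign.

+$2,671 billion

Expenditure multiplier = 1/(1 − MPC) = 1/(1 − 0.76) = 1/0.24 ≈ 4.167.
ΔY = k × ΔG = (+$641 billion) / 0.24 ≈ +$2,671 billion.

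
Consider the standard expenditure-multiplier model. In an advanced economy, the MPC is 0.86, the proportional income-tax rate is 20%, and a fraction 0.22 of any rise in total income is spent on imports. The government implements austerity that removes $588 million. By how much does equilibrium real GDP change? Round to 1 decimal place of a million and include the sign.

−$1,105.3 million

Expenditure multiplier = 1/(1 − c(1−t) + m) = 1/(1 − 0.86×0.8 + 0.22) = 1/0.532 ≈ 1.88.
ΔY = k × ΔG = (−$588 million) / 0.532 ≈ −$1,105.3 million.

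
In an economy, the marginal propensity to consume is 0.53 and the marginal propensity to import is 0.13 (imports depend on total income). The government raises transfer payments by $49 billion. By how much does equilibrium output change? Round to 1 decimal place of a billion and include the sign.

+$43.3 billion

The transfer change shifts disposable income by +$49 billion, so first-round consumption changes by c·ΔTR = 0.53 × (+$49 billion) = +$25.97 billion.
Expenditure multiplier = 1/(1 − c + m) = 1/(1 − 0.53 + 0.13) = 1/0.6 ≈ 1.667.
The transfer multiplier is c × k ≈ 0.883, so ΔY = k × (c·ΔTR) = (+$25.97 billion) / 0.6 ≈ +$43.3 billion.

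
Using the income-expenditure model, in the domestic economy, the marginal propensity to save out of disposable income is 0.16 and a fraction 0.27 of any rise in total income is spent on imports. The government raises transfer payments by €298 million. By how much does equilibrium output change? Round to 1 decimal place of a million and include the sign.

MPC = 1 − MPS = 1 − 0.16 = 0.84.
The transfer change shifts disposable income by +€298 million, so first-round consumption changes by c·ΔTR = 0.84 × (+€298 million) = +€250.32 million.
Expenditure multiplier = 1/(1 − c + m) = 1/(1 − 0.84 + 0.27) = 1/0.43 ≈ 2.326.
The transfer multiplier is c × k ≈ 1.953, so ΔY = k × (c·ΔTR) = (+€250.32 million) / 0.43 ≈ +€582.1 million.

+€582.1 million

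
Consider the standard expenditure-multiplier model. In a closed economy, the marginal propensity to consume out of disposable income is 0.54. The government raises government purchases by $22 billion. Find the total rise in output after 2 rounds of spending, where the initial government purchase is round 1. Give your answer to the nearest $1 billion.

Round 1 adds ΔG = $22 billion; each later round is MPC = 0.54 times the previous.
After 2 rounds: 22 + 11.88 = ΔG·(1 − c^2)/(1 − c) = 22 × (1 − 0.2916)/0.46 ≈ $34 billion.

$34 billion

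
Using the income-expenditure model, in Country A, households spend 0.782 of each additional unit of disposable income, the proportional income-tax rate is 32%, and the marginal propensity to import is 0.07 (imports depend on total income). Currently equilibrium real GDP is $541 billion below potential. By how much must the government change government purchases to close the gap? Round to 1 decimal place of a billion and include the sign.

+$291.2 billion

Spending multiplier = 1/(1 − c(1−t) + m) = 1/(1 − 0.782×0.68 + 0.07) = 1/0.53824 ≈ 1.858.
Need ΔY = +$541 billion, so ΔG = ΔY/k = (+$541 billion) × 0.53824 ≈ +$291.2 billion.
The government should increase government purchases by $291.2 billion.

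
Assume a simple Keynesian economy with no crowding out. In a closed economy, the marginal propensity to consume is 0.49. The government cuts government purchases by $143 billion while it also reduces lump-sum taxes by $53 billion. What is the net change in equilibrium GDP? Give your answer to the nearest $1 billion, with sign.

−$229 billion

Expenditure multiplier = 1/(1 − MPC) = 1/(1 − 0.49) = 1/0.51 ≈ 1.961.
ΔG contributes k·ΔG = (−$143 billion) / 0.51 ≈ −$280.4 billion.
ΔT of −$53 billion changes first-round spending by −c·ΔT = +$25.97 billion, contributing k·(−c·ΔT) = (+$25.97 billion) / 0.51 ≈ +$50.9 billion.
Net ΔY = k(ΔG − c·ΔT) = (−$117.03 billion) / 0.51 ≈ −$229 billion.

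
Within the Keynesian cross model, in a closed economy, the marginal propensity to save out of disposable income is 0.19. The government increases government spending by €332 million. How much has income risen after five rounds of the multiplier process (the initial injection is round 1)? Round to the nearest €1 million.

€1,138 million

MPC = 1 − MPS = 1 − 0.19 = 0.81.
Round 1 adds ΔG = €332 million; each later round is MPC = 0.81 times the previous.
After 5 rounds: 332 + 268.92 + 217.8252 + 176.438412 + 142.91511372 = ΔG·(1 − c^5)/(1 − c) = 332 × (1 − 0.3486784401)/0.19 ≈ €1,138 million.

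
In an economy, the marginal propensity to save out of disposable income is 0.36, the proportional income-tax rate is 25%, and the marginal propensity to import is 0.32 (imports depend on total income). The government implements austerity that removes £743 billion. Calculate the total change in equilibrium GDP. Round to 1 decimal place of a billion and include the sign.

−£884.5 billion

MPC = 1 − MPS = 1 − 0.36 = 0.64.
Expenditure multiplier = 1/(1 − c(1−t) + m) = 1/(1 − 0.64×0.75 + 0.32) = 1/0.84 ≈ 1.19.
ΔY = k × ΔG = (−£743 billion) / 0.84 ≈ −£884.5 billion.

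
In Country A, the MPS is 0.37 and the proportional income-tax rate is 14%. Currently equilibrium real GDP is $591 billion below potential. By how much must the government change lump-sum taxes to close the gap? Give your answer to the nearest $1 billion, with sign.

MPC = 1 − MPS = 1 − 0.37 = 0.63.
Spending multiplier = 1/(1 − c(1−t)) = 1/(1 − 0.63×0.86) = 1/0.4582 ≈ 2.182.
Tax multiplier = −c·k = −0.63/0.4582 ≈ −1.375. Need ΔY = +$591 billion, so ΔT = ΔY/(−c·k) = −(+$591 billion) × 0.4582 / 0.63 ≈ −$430 billion.
The government should cut lump-sum taxes by $430 billion.

−$430 billion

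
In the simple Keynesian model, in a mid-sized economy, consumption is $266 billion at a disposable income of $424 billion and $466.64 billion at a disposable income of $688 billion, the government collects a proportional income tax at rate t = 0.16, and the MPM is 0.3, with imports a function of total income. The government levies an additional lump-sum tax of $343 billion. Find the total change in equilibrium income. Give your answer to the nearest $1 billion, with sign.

−$394 billion

MPC = ΔC/ΔYd = (466.64 − 266)/(688 − 424) = 200.64/264 = 0.76.
A lump-sum tax change of +$343 billion shifts disposable income by −$343 billion; first-round consumption changes by −c × ΔT = −0.76 × (+$343 billion) = −$260.68 billion.
Expenditure multiplier = 1/(1 − c(1−t) + m) = 1/(1 − 0.76×0.84 + 0.3) = 1/0.6616 ≈ 1.511.
The tax multiplier is −c × k ≈ −1.149, so ΔY = k × (−c·ΔT) = (−$260.68 billion) / 0.6616 ≈ −$394 billion.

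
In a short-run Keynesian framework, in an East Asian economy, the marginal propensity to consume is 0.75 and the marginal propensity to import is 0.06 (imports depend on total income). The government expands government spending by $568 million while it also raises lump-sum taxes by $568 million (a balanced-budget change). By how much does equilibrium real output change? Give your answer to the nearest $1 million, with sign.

+$458 million

Expenditure multiplier = 1/(1 − c + m) = 1/(1 − 0.75 + 0.06) = 1/0.31 ≈ 3.226.
ΔG contributes k·ΔG = (+$568 million) / 0.31 ≈ +$1,832.3 million.
ΔT of +$568 million changes first-round spending by −c·ΔT = −$426 million, contributing k·(−c·ΔT) = (−$426 million) / 0.31 ≈ −$1,374.2 million.
Net ΔY = k(ΔG − c·ΔT) = (+$142 million) / 0.31 ≈ +$458 million.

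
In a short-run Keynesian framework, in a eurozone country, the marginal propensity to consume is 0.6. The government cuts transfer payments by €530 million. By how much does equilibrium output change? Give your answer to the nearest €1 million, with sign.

−€795 million

The transfer change shifts disposable income by −€530 million, so first-round consumption changes by c·ΔTR = 0.6 × (−€530 million) = −€318 million.
Expenditure multiplier = 1/(1 − MPC) = 1/(1 − 0.6) = 1/0.4 = 2.5.
The transfer multiplier is c × k = 1.5, so ΔY = k × (c·ΔTR) = (−€318 million) / 0.4 = −€795 million.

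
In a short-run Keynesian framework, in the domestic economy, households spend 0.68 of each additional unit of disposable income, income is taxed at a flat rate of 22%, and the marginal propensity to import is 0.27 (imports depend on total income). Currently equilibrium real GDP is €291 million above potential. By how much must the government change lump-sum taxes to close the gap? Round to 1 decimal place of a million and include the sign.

Spending multiplier = 1/(1 − c(1−t) + m) = 1/(1 − 0.68×0.78 + 0.27) = 1/0.7396 ≈ 1.352.
Tax multiplier = −c·k = −0.68/0.7396 ≈ −0.919. Need ΔY = −€291 million, so ΔT = ΔY/(−c·k) = −(−€291 million) × 0.7396 / 0.68 ≈ +€316.5 million.
The government should raise lump-sum taxes by €316.5 million.

+€316.5 million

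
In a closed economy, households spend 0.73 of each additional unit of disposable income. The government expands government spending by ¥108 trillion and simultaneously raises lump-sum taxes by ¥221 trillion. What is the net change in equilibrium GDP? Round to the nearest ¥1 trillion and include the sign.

−¥198 trillion

Expenditure multiplier = 1/(1 − MPC) = 1/(1 − 0.73) = 1/0.27 ≈ 3.704.
ΔG contributes k·ΔG = (+¥108 trillion) / 0.27 = +¥400 trillion.
ΔT of +¥221 trillion changes first-round spending by −c·ΔT = −¥161.33 trillion, contributing k·(−c·ΔT) = (−¥161.33 trillion) / 0.27 ≈ −¥597.5 trillion.
Net ΔY = k(ΔG − c·ΔT) = (−¥53.33 trillion) / 0.27 ≈ −¥198 trillion.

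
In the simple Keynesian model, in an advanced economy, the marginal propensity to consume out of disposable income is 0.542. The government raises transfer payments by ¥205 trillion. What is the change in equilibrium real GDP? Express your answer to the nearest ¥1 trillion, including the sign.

The transfer change shifts disposable income by +¥205 trillion, so first-round consumption changes by c·ΔTR = 0.542 × (+¥205 trillion) = +¥111.11 trillion.
Expenditure multiplier = 1/(1 − MPC) = 1/(1 − 0.542) = 1/0.458 ≈ 2.183.
The transfer multiplier is c × k ≈ 1.183, so ΔY = k × (c·ΔTR) = (+¥111.11 trillion) / 0.458 ≈ +¥243 trillion.

+¥243 trillion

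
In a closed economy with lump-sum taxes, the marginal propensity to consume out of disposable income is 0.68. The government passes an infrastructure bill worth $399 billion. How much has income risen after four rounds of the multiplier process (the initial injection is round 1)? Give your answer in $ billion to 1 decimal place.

$980.3 billion

Round 1 adds ΔG = $399 billion; each later round is MPC = 0.68 times the previous.
After 4 rounds: 399 + 271.32 + 184.4976 + 125.458368 = ΔG·(1 − c^4)/(1 − c) = 399 × (1 − 0.21381376)/0.32 ≈ $980.3 billion.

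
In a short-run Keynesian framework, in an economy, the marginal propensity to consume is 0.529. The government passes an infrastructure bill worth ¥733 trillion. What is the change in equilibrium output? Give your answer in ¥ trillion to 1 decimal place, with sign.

+¥1,556.3 trillion

Expenditure multiplier = 1/(1 − MPC) = 1/(1 − 0.529) = 1/0.471 ≈ 2.123.
ΔY = k × ΔG = (+¥733 trillion) / 0.471 ≈ +¥1,556.3 trillion.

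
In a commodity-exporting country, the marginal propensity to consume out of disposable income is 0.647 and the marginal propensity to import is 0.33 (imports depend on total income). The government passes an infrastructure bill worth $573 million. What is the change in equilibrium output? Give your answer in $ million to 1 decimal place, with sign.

+$838.9 million

Spending multiplier = 1/(1 − c + m) = 1/(1 − 0.647 + 0.33) = 1/0.683 ≈ 1.464.
ΔY = k × ΔG = (+$573 million) / 0.683 ≈ +$838.9 million.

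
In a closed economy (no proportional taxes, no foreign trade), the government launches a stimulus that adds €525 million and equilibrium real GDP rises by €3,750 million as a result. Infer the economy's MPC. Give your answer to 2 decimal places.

Implied spending multiplier k = ΔY/ΔG = 3,750/525 ≈ 7.1429.
Since k = 1/(1 − MPC), MPC = 1 − 1/k = 1 − ΔG/ΔY = 1 − 525/3,750 = 0.86.

0.86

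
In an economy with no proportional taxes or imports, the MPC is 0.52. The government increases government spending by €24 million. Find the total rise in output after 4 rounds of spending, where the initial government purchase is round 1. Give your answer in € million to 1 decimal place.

€46.3 million

Round 1 adds ΔG = €24 million; each later round is MPC = 0.52 times the previous.
After 4 rounds: 24 + 12.48 + 6.4896 + 3.374592 = ΔG·(1 − c^4)/(1 − c) = 24 × (1 − 0.07311616)/0.48 ≈ €46.3 million.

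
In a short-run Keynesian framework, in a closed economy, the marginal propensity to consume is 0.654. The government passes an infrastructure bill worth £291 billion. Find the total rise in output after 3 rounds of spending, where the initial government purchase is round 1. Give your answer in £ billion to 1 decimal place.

Round 1 adds ΔG = £291 billion; each later round is MPC = 0.654 times the previous.
After 3 rounds: 291 + 190.314 + 124.465356 = ΔG·(1 − c^3)/(1 − c) = 291 × (1 − 0.279726264)/0.346 ≈ £605.8 billion.

£605.8 billion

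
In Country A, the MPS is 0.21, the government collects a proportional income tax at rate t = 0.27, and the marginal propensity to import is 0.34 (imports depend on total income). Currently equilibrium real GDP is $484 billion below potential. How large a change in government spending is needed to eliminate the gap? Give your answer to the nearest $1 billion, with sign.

MPC = 1 − MPS = 1 − 0.21 = 0.79.
Spending multiplier = 1/(1 − c(1−t) + m) = 1/(1 − 0.79×0.73 + 0.34) = 1/0.7633 ≈ 1.31.
Need ΔY = +$484 billion, so ΔG = ΔY/k = (+$484 billion) × 0.7633 ≈ +$369 billion.
The government should increase government spending by $369 billion.

+$369 billion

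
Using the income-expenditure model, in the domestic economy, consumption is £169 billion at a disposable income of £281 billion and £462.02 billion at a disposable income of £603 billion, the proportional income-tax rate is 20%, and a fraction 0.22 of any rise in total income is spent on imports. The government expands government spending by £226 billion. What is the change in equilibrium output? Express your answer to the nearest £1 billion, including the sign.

MPC = ΔC/ΔYd = (462.02 − 169)/(603 − 281) = 293.02/322 = 0.91.
Expenditure multiplier = 1/(1 − c(1−t) + m) = 1/(1 − 0.91×0.8 + 0.22) = 1/0.492 ≈ 2.033.
ΔY = k × ΔG = (+£226 billion) / 0.492 ≈ +£459 billion.

+£459 billion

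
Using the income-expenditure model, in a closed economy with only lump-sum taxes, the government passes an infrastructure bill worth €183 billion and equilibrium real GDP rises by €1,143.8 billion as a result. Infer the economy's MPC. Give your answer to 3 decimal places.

0.840

Implied spending multiplier k = ΔY/ΔG = 1,143.8/183 ≈ 6.2503.
Since k = 1/(1 − MPC), MPC = 1 − 1/k = 1 − ΔG/ΔY = 1 − 183/1,143.8 ≈ 0.840.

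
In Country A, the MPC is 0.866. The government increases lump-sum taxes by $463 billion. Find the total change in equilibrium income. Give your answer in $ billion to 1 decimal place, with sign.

−$2,992.2 billion

A lump-sum tax change of +$463 billion shifts disposable income by −$463 billion; first-round consumption changes by −c × ΔT = −0.866 × (+$463 billion) = −$400.958 billion.
Expenditure multiplier = 1/(1 − MPC) = 1/(1 − 0.866) = 1/0.134 ≈ 7.463.
The tax multiplier is −c × k ≈ −6.463, so ΔY = k × (−c·ΔT) = (−$400.958 billion) / 0.134 ≈ −$2,992.2 billion.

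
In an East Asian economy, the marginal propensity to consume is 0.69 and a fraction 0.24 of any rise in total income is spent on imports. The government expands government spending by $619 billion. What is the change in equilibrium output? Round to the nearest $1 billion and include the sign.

+$1,125 billion

Spending multiplier = 1/(1 − c + m) = 1/(1 − 0.69 + 0.24) = 1/0.55 ≈ 1.818.
ΔY = k × ΔG = (+$619 billion) / 0.55 ≈ +$1,125 billion.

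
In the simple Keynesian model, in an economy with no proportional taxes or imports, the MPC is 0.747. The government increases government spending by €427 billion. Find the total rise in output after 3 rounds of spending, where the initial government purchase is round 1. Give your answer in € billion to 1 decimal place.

Round 1 adds ΔG = €427 billion; each later round is MPC = 0.747 times the previous.
After 3 rounds: 427 + 318.969 + 238.269843 = ΔG·(1 − c^3)/(1 − c) = 427 × (1 − 0.416832723)/0.253 ≈ €984.2 billion.

€984.2 billion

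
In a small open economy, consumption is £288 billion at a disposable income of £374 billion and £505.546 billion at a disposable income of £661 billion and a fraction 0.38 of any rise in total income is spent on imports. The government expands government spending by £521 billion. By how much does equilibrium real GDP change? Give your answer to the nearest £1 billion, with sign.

MPC = ΔC/ΔYd = (505.546 − 288)/(661 − 374) = 217.546/287 = 0.758.
Expenditure multiplier = 1/(1 − c + m) = 1/(1 − 0.758 + 0.38) = 1/0.622 ≈ 1.608.
ΔY = k × ΔG = (+£521 billion) / 0.622 ≈ +£838 billion.

+£838 billion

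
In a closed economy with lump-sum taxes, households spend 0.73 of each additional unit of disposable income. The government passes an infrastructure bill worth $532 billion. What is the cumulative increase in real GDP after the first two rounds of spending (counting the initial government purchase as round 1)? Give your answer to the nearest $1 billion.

$920 billion

Round 1 adds ΔG = $532 billion; each later round is MPC = 0.73 times the previous.
After 2 rounds: 532 + 388.36 = ΔG·(1 − c^2)/(1 − c) = 532 × (1 − 0.5329)/0.27 ≈ $920 billion.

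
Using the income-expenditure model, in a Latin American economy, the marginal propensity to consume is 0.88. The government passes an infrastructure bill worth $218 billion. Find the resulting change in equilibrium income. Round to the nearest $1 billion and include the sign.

Government-spending multiplier = 1/(1 − MPC) = 1/(1 − 0.88) = 1/0.12 ≈ 8.333.
ΔY = k × ΔG = (+$218 billion) / 0.12 ≈ +$1,817 billion.

+$1,817 billion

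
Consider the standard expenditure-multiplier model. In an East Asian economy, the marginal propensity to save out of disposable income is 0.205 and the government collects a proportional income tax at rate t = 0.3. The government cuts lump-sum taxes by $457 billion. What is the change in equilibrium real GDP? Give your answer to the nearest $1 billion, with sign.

MPC = 1 − MPS = 1 − 0.205 = 0.795.
A lump-sum tax change of −$457 billion shifts disposable income by +$457 billion; first-round consumption changes by −c × ΔT = −0.795 × (−$457 billion) = +$363.315 billion.
Expenditure multiplier = 1/(1 − c(1−t)) = 1/(1 − 0.795×0.7) = 1/0.4435 ≈ 2.255.
The tax multiplier is −c × k ≈ −1.793, so ΔY = k × (−c·ΔT) = (+$363.315 billion) / 0.4435 ≈ +$819 billion.

+$819 billion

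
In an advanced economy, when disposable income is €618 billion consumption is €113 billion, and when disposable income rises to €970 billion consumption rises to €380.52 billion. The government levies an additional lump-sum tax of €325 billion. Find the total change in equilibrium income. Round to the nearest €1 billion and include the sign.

−€1,029 billion

MPC = ΔC/ΔYd = (380.52 − 113)/(970 − 618) = 267.52/352 = 0.76.
A lump-sum tax change of +€325 billion shifts disposable income by −€325 billion; first-round consumption changes by −c × ΔT = −0.76 × (+€325 billion) = −€247 billion.
Expenditure multiplier = 1/(1 − MPC) = 1/(1 − 0.76) = 1/0.24 ≈ 4.167.
The tax multiplier is −c × k ≈ −3.167, so ΔY = k × (−c·ΔT) = (−€247 billion) / 0.24 ≈ −€1,029 billion.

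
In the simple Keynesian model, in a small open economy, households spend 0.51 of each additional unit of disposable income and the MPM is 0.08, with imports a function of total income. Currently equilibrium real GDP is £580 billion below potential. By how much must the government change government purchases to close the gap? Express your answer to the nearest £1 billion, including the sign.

Spending multiplier = 1/(1 − c + m) = 1/(1 − 0.51 + 0.08) = 1/0.57 ≈ 1.754.
Need ΔY = +£580 billion, so ΔG = ΔY/k = (+£580 billion) × 0.57 ≈ +£331 billion.
The government should increase government purchases by £331 billion.

+£331 billion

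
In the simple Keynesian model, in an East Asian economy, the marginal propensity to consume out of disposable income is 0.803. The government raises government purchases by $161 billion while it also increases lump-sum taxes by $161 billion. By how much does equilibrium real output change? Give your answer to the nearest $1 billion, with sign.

+$161 billion

Expenditure multiplier = 1/(1 − MPC) = 1/(1 − 0.803) = 1/0.197 ≈ 5.076.
ΔG contributes k·ΔG = (+$161 billion) / 0.197 ≈ +$817.3 billion.
ΔT of +$161 billion changes first-round spending by −c·ΔT = −$129.283 billion, contributing k·(−c·ΔT) = (−$129.283 billion) / 0.197 ≈ −$656.3 billion.
With ΔG = ΔT and no other leakages, the balanced-budget multiplier is 1, so ΔY = ΔG = +$161 billion.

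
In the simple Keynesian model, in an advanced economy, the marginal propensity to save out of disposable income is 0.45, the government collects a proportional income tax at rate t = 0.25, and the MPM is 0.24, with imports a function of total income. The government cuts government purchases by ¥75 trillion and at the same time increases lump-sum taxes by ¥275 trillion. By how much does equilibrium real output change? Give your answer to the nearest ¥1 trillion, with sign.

MPC = 1 − MPS = 1 − 0.45 = 0.55.
Expenditure multiplier = 1/(1 − c(1−t) + m) = 1/(1 − 0.55×0.75 + 0.24) = 1/0.8275 ≈ 1.208.
ΔG contributes k·ΔG = (−¥75 trillion) / 0.8275 ≈ −¥90.6 trillion.
ΔT of +¥275 trillion changes first-round spending by −c·ΔT = −¥151.25 trillion, contributing k·(−c·ΔT) = (−¥151.25 trillion) / 0.8275 ≈ −¥182.8 trillion.
Net ΔY = k(ΔG − c·ΔT) = (−¥226.25 trillion) / 0.8275 ≈ −¥273 trillion.

−¥273 trillion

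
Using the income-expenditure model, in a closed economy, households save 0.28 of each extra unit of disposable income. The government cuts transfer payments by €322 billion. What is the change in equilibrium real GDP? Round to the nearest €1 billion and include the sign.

MPC = 1 − MPS = 1 − 0.28 = 0.72.
The transfer change shifts disposable income by −€322 billion, so first-round consumption changes by c·ΔTR = 0.72 × (−€322 billion) = −€231.84 billion.
Expenditure multiplier = 1/(1 − MPC) = 1/(1 − 0.72) = 1/0.28 ≈ 3.571.
The transfer multiplier is c × k ≈ 2.571, so ΔY = k × (c·ΔTR) = (−€231.84 billion) / 0.28 = −€828 billion.

−€828 billion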